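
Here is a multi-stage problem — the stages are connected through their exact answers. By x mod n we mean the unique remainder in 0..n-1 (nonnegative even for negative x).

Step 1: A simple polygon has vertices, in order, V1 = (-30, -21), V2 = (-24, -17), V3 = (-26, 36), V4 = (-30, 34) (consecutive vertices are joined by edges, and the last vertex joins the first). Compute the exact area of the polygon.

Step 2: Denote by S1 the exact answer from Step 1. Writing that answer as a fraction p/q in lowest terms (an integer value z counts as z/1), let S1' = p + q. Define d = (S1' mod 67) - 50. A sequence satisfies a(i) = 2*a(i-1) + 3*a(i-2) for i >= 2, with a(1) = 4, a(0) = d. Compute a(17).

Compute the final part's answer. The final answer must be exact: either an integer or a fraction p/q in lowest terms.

Step 1: cross terms: (-30*-17 - -24*-21)=6, (-24*36 - -26*-17)=-1306, (-26*34 - -30*36)=196, (-30*-21 - -30*34)=1650; twice the area = |546| = 546; area = 273; answer 273
Step 2: S1 = 273; threaded value p + q = 274; d = -44; a(2) = 2*(4) + 3*(-44) = -124; iterating: a(2)=-124, a(3)=-236, a(4)=-844, a(5)=-2396, a(6)=-7324, a(7)=-21836, a(8)=-65644, a(9)=-196796, a(10)=-590524, a(11)=-1771436, a(12)=-5314444, a(13)=-15943196, a(14)=-47829724, a(15)=-143489036, a(16)=-430467244, a(17)=-1291401596; answer -1291401596

-1291401596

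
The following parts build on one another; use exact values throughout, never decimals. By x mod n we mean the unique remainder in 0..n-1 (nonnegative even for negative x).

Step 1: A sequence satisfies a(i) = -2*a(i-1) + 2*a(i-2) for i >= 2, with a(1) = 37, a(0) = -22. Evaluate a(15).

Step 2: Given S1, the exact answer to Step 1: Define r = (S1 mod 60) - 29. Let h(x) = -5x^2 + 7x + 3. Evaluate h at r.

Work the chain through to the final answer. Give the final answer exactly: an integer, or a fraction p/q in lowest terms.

Step 1: a(2) = -2*(37) + 2*(-22) = -118; iterating: a(2)=-118, a(3)=310, a(4)=-856, a(5)=2332, a(6)=-6376, a(7)=17416, a(8)=-47584, a(9)=130000, a(10)=-355168, a(11)=970336, a(12)=-2651008, a(13)=7242688, a(14)=-19787392, a(15)=54060160; answer 54060160
Step 2: S1 = 54060160; r = 11; -5*(11)^2 + 7*(11)^1 + 3 = (-605) + (77) + (3) = -525; answer -525

-525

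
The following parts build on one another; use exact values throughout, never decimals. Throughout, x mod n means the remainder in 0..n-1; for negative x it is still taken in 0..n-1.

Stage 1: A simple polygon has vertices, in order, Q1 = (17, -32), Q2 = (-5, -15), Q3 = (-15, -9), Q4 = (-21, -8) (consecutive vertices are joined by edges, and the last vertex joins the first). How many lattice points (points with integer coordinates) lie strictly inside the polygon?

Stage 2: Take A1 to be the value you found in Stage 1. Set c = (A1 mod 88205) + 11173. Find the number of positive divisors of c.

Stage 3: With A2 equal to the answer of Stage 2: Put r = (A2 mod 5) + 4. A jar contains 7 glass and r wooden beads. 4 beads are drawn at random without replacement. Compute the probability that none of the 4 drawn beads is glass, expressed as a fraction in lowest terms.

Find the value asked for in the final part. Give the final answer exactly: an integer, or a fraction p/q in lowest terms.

3/143

Stage 1: cross terms: (17*-15 - -5*-32)=-415, (-5*-9 - -15*-15)=-180, (-15*-8 - -21*-9)=-69, (-21*-32 - 17*-8)=808; twice the area = |144| = 144; area = 72; boundary points = 1 + 2 + 1 + 2 = 6; strictly interior points = area - boundary/2 + 1 = 70; answer 70
Stage 2: A1 = 70; c = 11243; 11243 is prime, so its only divisors are 1 and 11243; count = 2; answer 2
Stage 3: A2 = 2; r = 6; total draws C(13,4) = 715; favorable C(6,4) = 15; P = 3/143; answer 3/143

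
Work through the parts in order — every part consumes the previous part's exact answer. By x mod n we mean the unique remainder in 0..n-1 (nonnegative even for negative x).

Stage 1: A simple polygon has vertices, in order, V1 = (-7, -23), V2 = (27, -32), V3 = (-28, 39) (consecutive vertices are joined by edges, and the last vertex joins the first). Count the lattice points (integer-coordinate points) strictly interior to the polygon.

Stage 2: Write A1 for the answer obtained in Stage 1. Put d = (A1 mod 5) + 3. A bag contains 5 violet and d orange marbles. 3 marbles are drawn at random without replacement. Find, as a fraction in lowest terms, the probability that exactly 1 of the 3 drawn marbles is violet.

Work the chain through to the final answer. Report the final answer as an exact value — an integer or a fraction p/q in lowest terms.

21/44

Stage 1: cross terms: (-7*-32 - 27*-23)=845, (27*39 - -28*-32)=157, (-28*-23 - -7*39)=917; twice the area = |1919| = 1919; area = 1919/2; boundary points = 1 + 1 + 1 = 3; strictly interior points = area - boundary/2 + 1 = 959; answer 959
Stage 2: A1 = 959; d = 7; total draws C(12,3) = 220; favorable C(5,1)*C(7,2) = 105; P = 21/44; answer 21/44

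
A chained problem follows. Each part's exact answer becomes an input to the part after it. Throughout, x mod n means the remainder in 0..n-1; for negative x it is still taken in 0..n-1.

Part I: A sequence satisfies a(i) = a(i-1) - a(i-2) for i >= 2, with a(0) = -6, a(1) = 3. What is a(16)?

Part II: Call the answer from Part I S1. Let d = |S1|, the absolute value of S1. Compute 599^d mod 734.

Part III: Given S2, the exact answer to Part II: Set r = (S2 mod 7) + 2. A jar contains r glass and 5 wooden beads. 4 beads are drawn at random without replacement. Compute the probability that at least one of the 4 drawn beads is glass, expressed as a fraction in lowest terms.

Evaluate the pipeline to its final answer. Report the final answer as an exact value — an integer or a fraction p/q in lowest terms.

Part I: a(2) = 1*(3) - 1*(-6) = 9; iterating: a(2)=9, a(3)=6, a(4)=-3, a(5)=-9, a(6)=-6, a(7)=3, a(8)=9, a(9)=6, a(10)=-3, a(11)=-9, a(12)=-6, a(13)=3, a(14)=9, a(15)=6, a(16)=-3; answer -3
Part II: S1 = -3; d = 3; squarings mod 734: 599^1=599, 599^2=609; 599^3 = 599^1 * 599^2 = 727 (mod 734); answer 727
Part III: S2 = 727; r = 8; total draws C(13,4) = 715; complement C(5,4) = 5; favorable 715 - 5 = 710; P = 142/143; answer 142/143

142/143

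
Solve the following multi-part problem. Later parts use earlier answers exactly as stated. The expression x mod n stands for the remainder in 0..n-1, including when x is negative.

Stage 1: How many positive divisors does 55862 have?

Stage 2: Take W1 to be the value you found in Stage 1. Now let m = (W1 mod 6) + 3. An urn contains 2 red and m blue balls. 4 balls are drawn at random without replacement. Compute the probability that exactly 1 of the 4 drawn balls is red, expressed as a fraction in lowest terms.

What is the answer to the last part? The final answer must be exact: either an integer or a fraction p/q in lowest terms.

5/9

Stage 1: 55862 = 2 * 17 * 31 * 53; number of divisors = (1+1) * (1+1) * (1+1) * (1+1) = 16; answer 16
Stage 2: W1 = 16; m = 7; total draws C(9,4) = 126; favorable C(2,1)*C(7,3) = 70; P = 5/9; answer 5/9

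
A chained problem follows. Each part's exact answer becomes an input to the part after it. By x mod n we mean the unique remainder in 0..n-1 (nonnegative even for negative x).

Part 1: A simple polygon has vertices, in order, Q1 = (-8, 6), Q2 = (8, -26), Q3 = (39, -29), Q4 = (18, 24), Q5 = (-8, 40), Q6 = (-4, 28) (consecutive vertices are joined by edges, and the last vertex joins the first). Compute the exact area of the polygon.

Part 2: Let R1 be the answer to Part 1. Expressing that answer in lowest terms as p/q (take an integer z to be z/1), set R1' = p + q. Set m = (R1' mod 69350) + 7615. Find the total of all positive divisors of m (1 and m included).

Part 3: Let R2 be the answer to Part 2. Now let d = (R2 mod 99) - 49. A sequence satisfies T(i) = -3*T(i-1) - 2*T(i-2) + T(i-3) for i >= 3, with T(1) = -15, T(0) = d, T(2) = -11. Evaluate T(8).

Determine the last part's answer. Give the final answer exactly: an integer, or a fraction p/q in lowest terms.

Part 1: cross terms: (-8*-26 - 8*6)=160, (8*-29 - 39*-26)=782, (39*24 - 18*-29)=1458, (18*40 - -8*24)=912, (-8*28 - -4*40)=-64, (-4*6 - -8*28)=200; twice the area = |3448| = 3448; area = 1724; answer 1724
Part 2: R1 = 1724; threaded value p + q = 1725; m = 9340; 9340 = 2^2 * 5 * 467; sigma = (1 + 2 + 4) * (1 + 5) * (1 + 467) = 7 * 6 * 468 = 19656; answer 19656
Part 3: R2 = 19656; d = 5; T(3) = -3*(-11) - 2*(-15) + 1*(5) = 68; iterating: T(3)=68, T(4)=-197, T(5)=444, T(6)=-870, T(7)=1525, T(8)=-2391; answer -2391

-2391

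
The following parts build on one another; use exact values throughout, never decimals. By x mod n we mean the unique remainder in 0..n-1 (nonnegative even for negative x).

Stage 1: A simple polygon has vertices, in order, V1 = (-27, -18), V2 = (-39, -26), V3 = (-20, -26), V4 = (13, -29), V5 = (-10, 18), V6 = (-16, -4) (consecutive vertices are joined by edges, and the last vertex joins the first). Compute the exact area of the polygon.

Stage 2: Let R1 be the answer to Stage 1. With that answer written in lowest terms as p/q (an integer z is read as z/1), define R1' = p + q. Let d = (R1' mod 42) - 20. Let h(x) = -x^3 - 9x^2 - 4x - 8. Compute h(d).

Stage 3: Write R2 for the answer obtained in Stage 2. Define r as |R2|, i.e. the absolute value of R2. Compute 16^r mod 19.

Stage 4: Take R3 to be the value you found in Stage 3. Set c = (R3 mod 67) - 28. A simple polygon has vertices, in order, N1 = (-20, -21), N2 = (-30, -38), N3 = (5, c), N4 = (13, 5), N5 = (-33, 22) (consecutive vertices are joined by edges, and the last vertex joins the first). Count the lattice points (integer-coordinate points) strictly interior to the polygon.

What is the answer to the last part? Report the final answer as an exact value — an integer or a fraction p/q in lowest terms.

1436

Stage 1: cross terms: (-27*-26 - -39*-18)=0, (-39*-26 - -20*-26)=494, (-20*-29 - 13*-26)=918, (13*18 - -10*-29)=-56, (-10*-4 - -16*18)=328, (-16*-18 - -27*-4)=180; twice the area = |1864| = 1864; area = 932; answer 932
Stage 2: R1 = 932; threaded value p + q = 933; d = -11; -1*(-11)^3 - 9*(-11)^2 - 4*(-11)^1 - 8 = (1331) + (-1089) + (44) + (-8) = 278; answer 278
Stage 3: R2 = 278; r = 278; squarings mod 19: 16^1=16, 16^2=9, 16^4=5, 16^8=6, 16^16=17, 16^32=4, 16^64=16, 16^128=9, 16^256=5; 16^278 = 16^2 * 16^4 * 16^16 * 16^256 = 6 (mod 19); answer 6
Stage 4: R3 = 6; c = -22; cross terms: (-20*-38 - -30*-21)=130, (-30*-22 - 5*-38)=850, (5*5 - 13*-22)=311, (13*22 - -33*5)=451, (-33*-21 - -20*22)=1133; twice the area = |2875| = 2875; area = 2875/2; boundary points = 1 + 1 + 1 + 1 + 1 = 5; strictly interior points = area - boundary/2 + 1 = 1436; answer 1436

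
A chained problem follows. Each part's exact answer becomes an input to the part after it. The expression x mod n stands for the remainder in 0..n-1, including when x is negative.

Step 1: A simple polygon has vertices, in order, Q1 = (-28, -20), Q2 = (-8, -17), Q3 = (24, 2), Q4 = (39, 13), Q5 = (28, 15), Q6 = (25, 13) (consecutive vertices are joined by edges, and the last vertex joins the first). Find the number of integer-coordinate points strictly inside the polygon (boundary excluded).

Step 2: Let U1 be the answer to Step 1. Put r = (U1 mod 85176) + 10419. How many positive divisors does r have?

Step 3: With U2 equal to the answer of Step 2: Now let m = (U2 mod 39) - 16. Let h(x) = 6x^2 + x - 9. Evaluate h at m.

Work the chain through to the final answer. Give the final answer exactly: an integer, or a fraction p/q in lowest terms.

83

Step 1: cross terms: (-28*-17 - -8*-20)=316, (-8*2 - 24*-17)=392, (24*13 - 39*2)=234, (39*15 - 28*13)=221, (28*13 - 25*15)=-11, (25*-20 - -28*13)=-136; twice the area = |1016| = 1016; area = 508; boundary points = 1 + 1 + 1 + 1 + 1 + 1 = 6; strictly interior points = area - boundary/2 + 1 = 506; answer 506
Step 2: U1 = 506; r = 10925; 10925 = 5^2 * 19 * 23; number of divisors = (2+1) * (1+1) * (1+1) = 12; answer 12
Step 3: U2 = 12; m = -4; 6*(-4)^2 + 1*(-4)^1 - 9 = (96) + (-4) + (-9) = 83; answer 83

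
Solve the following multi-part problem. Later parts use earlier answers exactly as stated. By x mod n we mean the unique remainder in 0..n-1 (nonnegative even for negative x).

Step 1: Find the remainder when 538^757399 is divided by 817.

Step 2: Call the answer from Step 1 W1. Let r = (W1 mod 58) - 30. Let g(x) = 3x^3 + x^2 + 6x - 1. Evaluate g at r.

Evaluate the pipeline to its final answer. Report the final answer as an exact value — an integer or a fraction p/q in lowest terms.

53559

Step 1: squarings mod 817: 538^1=538, 538^2=226, 538^4=422, 538^8=795, 538^16=484, 538^32=594, 538^64=709, 538^128=226, 538^256=422, 538^512=795, 538^1024=484, 538^2048=594, 538^4096=709, 538^8192=226, 538^16384=422, 538^32768=795, 538^65536=484, 538^131072=594, 538^262144=709, 538^524288=226; 538^757399 = 538^1 * 538^2 * 538^4 * 538^16 * 538^128 * 538^512 * 538^1024 * 538^2048 * 538^32768 * 538^65536 * 538^131072 * 538^524288 = 346 (mod 817); answer 346
Step 2: W1 = 346; r = 26; 3*(26)^3 + 1*(26)^2 + 6*(26)^1 - 1 = (52728) + (676) + (156) + (-1) = 53559; answer 53559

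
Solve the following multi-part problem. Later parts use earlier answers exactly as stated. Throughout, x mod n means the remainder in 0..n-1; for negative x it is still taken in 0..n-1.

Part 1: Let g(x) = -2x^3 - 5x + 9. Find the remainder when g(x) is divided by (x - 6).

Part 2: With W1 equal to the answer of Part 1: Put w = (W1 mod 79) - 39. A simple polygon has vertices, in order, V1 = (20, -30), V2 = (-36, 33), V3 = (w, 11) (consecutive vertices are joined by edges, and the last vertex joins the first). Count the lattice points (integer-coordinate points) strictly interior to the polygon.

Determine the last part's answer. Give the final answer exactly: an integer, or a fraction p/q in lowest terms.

Part 1: remainder = value at the root: -2*(6)^3 - 5*(6)^1 + 9 = (-432) + (-30) + (9) = -453; answer -453
Part 2: W1 = -453; w = -18; cross terms: (20*33 - -36*-30)=-420, (-36*11 - -18*33)=198, (-18*-30 - 20*11)=320; twice the area = |98| = 98; area = 49; boundary points = 7 + 2 + 1 = 10; strictly interior points = area - boundary/2 + 1 = 45; answer 45

45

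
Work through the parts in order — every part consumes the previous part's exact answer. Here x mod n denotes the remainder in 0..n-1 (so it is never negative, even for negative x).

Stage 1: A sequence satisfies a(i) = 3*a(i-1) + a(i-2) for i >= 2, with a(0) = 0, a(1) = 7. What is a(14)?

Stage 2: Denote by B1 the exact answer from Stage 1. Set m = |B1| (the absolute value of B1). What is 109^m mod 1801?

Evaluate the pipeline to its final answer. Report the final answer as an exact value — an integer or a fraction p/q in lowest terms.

1048

Stage 1: a(2) = 3*(7) + 1*(0) = 21; iterating: a(2)=21, a(3)=70, a(4)=231, a(5)=763, a(6)=2520, a(7)=8323, a(8)=27489, a(9)=90790, a(10)=299859, a(11)=990367, a(12)=3270960, a(13)=10803247, a(14)=35680701; answer 35680701
Stage 2: B1 = 35680701; m = 35680701; squarings mod 1801: 109^1=109, 109^2=1075, 109^4=1184, 109^8=678, 109^16=429, 109^32=339, 109^64=1458, 109^128=584, 109^256=667, 109^512=42, 109^1024=1764, 109^2048=1369, 109^4096=1121, 109^8192=1344, 109^16384=1734, 109^32768=887, 109^65536=1533, 109^131072=1585, 109^262144=1631, 109^524288=84, 109^1048576=1653, 109^2097152=292, 109^4194304=617, 109^8388608=678, 109^16777216=429, 109^33554432=339; 109^35680701 = 109^1 * 109^4 * 109^8 * 109^16 * 109^32 * 109^128 * 109^256 * 109^4096 * 109^8192 * 109^16384 * 109^2097152 * 109^33554432 = 1048 (mod 1801); answer 1048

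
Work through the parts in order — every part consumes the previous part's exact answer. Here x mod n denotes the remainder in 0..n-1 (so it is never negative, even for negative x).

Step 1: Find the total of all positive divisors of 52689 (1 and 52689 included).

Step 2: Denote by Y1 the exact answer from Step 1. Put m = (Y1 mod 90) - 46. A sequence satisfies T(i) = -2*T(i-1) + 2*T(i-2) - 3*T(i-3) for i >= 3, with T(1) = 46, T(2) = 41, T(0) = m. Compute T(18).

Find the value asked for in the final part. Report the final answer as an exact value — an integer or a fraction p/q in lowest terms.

327817352

Step 1: 52689 = 3 * 7 * 13 * 193; sigma = (1 + 3) * (1 + 7) * (1 + 13) * (1 + 193) = 4 * 8 * 14 * 194 = 86912; answer 86912
Step 2: Y1 = 86912; m = 16; T(3) = -2*(41) + 2*(46) - 3*(16) = -38; iterating: T(3)=-38, T(4)=20, T(5)=-239, T(6)=632, T(7)=-1802, T(8)=5585, T(9)=-16670, T(10)=49916, T(11)=-149927, T(12)=449696, T(13)=-1348994, T(14)=4047161, T(15)=-12141398, T(16)=36424100, T(17)=-109272479, T(18)=327817352; answer 327817352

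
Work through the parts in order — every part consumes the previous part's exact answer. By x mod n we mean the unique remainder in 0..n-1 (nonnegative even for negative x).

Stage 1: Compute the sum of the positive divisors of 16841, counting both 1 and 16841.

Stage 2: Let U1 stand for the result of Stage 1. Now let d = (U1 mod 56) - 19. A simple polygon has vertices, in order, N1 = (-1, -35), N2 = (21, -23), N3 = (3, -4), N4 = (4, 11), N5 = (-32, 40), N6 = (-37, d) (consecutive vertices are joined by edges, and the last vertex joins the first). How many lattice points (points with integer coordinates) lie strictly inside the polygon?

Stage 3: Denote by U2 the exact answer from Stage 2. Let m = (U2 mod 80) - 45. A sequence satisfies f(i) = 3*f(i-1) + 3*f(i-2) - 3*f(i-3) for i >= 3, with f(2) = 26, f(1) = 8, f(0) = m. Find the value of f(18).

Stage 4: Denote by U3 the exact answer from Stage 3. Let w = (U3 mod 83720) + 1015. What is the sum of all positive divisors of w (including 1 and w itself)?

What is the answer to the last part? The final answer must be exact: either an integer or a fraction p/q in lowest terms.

Stage 1: 16841 = 11 * 1531; sigma = (1 + 11) * (1 + 1531) = 12 * 1532 = 18384; answer 18384
Stage 2: U1 = 18384; d = -3; cross terms: (-1*-23 - 21*-35)=758, (21*-4 - 3*-23)=-15, (3*11 - 4*-4)=49, (4*40 - -32*11)=512, (-32*-3 - -37*40)=1576, (-37*-35 - -1*-3)=1292; twice the area = |4172| = 4172; area = 2086; boundary points = 2 + 1 + 1 + 1 + 1 + 4 = 10; strictly interior points = area - boundary/2 + 1 = 2082; answer 2082
Stage 3: U2 = 2082; m = -43; f(3) = 3*(26) + 3*(8) - 3*(-43) = 231; iterating: f(3)=231, f(4)=747, f(5)=2856, f(6)=10116, f(7)=36675, f(8)=131805, f(9)=475092, f(10)=1710666, f(11)=6161859, f(12)=22192299, f(13)=79930476, f(14)=287882748, f(15)=1036862775, f(16)=3734445141, f(17)=13450275504, f(18)=48443573610; answer 48443573610
Stage 4: U3 = 48443573610; w = 1265; 1265 = 5 * 11 * 23; sigma = (1 + 5) * (1 + 11) * (1 + 23) = 6 * 12 * 24 = 1728; answer 1728

1728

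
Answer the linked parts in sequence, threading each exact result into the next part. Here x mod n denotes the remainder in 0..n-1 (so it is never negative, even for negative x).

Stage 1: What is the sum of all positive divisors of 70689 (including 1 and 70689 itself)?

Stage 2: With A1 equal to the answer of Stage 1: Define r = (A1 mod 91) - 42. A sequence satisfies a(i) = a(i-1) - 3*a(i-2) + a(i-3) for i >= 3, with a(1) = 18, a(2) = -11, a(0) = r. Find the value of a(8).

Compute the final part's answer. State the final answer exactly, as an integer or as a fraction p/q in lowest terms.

-271

Stage 1: 70689 = 3 * 23563; sigma = (1 + 3) * (1 + 23563) = 4 * 23564 = 94256; answer 94256
Stage 2: A1 = 94256; r = 29; a(3) = 1*(-11) - 3*(18) + 1*(29) = -36; iterating: a(3)=-36, a(4)=15, a(5)=112, a(6)=31, a(7)=-290, a(8)=-271; answer -271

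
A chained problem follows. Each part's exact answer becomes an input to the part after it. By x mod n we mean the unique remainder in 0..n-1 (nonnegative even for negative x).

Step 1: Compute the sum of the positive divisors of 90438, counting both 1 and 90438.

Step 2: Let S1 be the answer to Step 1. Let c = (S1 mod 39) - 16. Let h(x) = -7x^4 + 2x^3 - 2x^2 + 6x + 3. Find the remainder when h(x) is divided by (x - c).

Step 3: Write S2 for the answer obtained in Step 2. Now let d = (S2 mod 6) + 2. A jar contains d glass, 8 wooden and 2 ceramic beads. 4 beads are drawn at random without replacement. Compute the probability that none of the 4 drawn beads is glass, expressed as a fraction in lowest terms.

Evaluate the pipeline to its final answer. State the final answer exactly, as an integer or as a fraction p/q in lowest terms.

Step 1: 90438 = 2 * 3 * 15073; sigma = (1 + 2) * (1 + 3) * (1 + 15073) = 3 * 4 * 15074 = 180888; answer 180888
Step 2: S1 = 180888; c = -10; remainder = value at the root: -7*(-10)^4 + 2*(-10)^3 - 2*(-10)^2 + 6*(-10)^1 + 3 = (-70000) + (-2000) + (-200) + (-60) + (3) = -72257; answer -72257
Step 3: S2 = -72257; d = 3; total draws C(13,4) = 715; favorable C(10,4) = 210; P = 42/143; answer 42/143

42/143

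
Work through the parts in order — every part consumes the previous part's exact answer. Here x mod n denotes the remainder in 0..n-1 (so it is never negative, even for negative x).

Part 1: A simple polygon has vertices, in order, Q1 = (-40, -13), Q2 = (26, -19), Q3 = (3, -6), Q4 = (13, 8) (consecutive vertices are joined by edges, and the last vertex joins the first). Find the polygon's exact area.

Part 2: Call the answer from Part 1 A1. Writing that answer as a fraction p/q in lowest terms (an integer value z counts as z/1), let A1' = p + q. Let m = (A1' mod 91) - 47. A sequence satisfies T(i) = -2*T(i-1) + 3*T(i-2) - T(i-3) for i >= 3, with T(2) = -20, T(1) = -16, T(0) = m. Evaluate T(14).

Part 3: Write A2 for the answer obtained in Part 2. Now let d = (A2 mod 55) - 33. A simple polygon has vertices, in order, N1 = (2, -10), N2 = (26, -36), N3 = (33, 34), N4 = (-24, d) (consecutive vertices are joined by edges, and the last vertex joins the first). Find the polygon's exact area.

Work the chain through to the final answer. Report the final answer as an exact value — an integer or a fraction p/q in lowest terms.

Part 1: cross terms: (-40*-19 - 26*-13)=1098, (26*-6 - 3*-19)=-99, (3*8 - 13*-6)=102, (13*-13 - -40*8)=151; twice the area = |1252| = 1252; area = 626; answer 626
Part 2: A1 = 626; threaded value p + q = 627; m = 34; T(3) = -2*(-20) + 3*(-16) - 1*(34) = -42; iterating: T(3)=-42, T(4)=40, T(5)=-186, T(6)=534, T(7)=-1666, T(8)=5120, T(9)=-15772, T(10)=48570, T(11)=-149576, T(12)=460634, T(13)=-1418566, T(14)=4368610; answer 4368610
Part 3: A2 = 4368610; d = -18; cross terms: (2*-36 - 26*-10)=188, (26*34 - 33*-36)=2072, (33*-18 - -24*34)=222, (-24*-10 - 2*-18)=276; twice the area = |2758| = 2758; area = 1379; answer 1379

1379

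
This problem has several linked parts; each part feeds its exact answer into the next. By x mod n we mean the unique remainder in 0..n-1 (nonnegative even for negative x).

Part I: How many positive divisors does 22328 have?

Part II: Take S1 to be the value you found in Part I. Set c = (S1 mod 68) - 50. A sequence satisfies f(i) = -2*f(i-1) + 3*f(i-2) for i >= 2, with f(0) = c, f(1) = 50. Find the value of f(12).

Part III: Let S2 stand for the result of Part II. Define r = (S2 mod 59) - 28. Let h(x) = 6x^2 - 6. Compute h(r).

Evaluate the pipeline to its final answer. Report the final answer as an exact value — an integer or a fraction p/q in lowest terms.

Part I: 22328 = 2^3 * 2791; number of divisors = (3+1) * (1+1) = 8; answer 8
Part II: S1 = 8; c = -42; f(2) = -2*(50) + 3*(-42) = -226; iterating: f(2)=-226, f(3)=602, f(4)=-1882, f(5)=5570, f(6)=-16786, f(7)=50282, f(8)=-150922, f(9)=452690, f(10)=-1358146, f(11)=4074362, f(12)=-12223162; answer -12223162
Part III: S2 = -12223162; r = 17; 6*(17)^2 - 6 = (1734) + (-6) = 1728; answer 1728

1728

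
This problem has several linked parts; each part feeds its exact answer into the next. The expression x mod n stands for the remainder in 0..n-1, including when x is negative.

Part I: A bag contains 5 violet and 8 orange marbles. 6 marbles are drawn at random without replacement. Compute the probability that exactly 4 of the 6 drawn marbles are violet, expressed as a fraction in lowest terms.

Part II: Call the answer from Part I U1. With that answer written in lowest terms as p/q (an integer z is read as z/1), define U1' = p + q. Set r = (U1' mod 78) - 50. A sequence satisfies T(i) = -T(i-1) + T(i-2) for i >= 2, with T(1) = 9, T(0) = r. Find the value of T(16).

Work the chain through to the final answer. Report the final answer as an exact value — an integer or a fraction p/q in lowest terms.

Part I: total draws C(13,6) = 1716; favorable C(5,4)*C(8,2) = 140; P = 35/429; answer 35/429
Part II: U1 = 35/429; threaded value p + q = 464; r = 24; T(2) = -1*(9) + 1*(24) = 15; iterating: T(2)=15, T(3)=-6, T(4)=21, T(5)=-27, T(6)=48, T(7)=-75, T(8)=123, T(9)=-198, T(10)=321, T(11)=-519, T(12)=840, T(13)=-1359, T(14)=2199, T(15)=-3558, T(16)=5757; answer 5757

5757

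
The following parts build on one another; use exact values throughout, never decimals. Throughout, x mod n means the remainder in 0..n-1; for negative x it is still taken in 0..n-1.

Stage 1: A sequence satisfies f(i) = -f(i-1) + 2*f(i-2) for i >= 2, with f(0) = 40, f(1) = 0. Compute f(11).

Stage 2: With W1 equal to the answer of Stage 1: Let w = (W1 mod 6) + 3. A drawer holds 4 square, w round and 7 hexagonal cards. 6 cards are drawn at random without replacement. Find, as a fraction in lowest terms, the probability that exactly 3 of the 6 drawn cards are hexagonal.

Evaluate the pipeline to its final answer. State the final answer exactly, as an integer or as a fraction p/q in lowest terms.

Stage 1: f(2) = -1*(0) + 2*(40) = 80; iterating: f(2)=80, f(3)=-80, f(4)=240, f(5)=-400, f(6)=880, f(7)=-1680, f(8)=3440, f(9)=-6800, f(10)=13680, f(11)=-27280; answer -27280
Stage 2: W1 = -27280; w = 5; total draws C(16,6) = 8008; favorable C(7,3)*C(9,3) = 2940; P = 105/286; answer 105/286

105/286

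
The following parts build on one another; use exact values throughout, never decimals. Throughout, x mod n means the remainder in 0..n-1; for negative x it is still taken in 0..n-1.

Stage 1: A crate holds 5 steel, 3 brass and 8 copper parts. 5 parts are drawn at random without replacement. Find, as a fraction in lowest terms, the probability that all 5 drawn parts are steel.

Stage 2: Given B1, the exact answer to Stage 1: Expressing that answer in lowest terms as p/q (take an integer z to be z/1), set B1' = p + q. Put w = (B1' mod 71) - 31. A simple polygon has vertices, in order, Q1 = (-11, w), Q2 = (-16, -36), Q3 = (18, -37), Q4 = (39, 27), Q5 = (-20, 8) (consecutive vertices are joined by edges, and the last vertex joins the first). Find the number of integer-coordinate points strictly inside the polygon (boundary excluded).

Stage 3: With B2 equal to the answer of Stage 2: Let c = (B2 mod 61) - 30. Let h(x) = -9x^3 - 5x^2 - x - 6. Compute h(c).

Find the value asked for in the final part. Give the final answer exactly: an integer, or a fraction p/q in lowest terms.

Stage 1: total draws C(16,5) = 4368; favorable C(5,5) = 1; P = 1/4368; answer 1/4368
Stage 2: B1 = 1/4368; threaded value p + q = 4369; w = 7; cross terms: (-11*-36 - -16*7)=508, (-16*-37 - 18*-36)=1240, (18*27 - 39*-37)=1929, (39*8 - -20*27)=852, (-20*7 - -11*8)=-52; twice the area = |4477| = 4477; area = 4477/2; boundary points = 1 + 1 + 1 + 1 + 1 = 5; strictly interior points = area - boundary/2 + 1 = 2237; answer 2237
Stage 3: B2 = 2237; c = 11; -9*(11)^3 - 5*(11)^2 - 1*(11)^1 - 6 = (-11979) + (-605) + (-11) + (-6) = -12601; answer -12601

-12601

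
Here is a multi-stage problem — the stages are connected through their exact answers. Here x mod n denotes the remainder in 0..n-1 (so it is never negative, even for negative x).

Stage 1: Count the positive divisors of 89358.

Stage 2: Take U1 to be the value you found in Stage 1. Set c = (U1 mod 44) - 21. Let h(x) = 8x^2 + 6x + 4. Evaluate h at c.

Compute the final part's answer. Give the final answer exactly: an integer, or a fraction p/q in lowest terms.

174

Stage 1: 89358 = 2 * 3 * 53 * 281; number of divisors = (1+1) * (1+1) * (1+1) * (1+1) = 16; answer 16
Stage 2: U1 = 16; c = -5; 8*(-5)^2 + 6*(-5)^1 + 4 = (200) + (-30) + (4) = 174; answer 174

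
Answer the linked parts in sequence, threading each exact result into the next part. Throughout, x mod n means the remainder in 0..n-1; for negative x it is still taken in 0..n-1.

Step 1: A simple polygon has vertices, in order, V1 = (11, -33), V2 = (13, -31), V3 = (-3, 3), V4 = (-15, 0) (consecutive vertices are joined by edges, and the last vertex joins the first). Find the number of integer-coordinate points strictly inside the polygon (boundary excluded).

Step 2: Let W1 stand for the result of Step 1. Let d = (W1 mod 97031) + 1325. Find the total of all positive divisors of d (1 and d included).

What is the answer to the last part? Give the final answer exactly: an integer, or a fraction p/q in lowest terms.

1610

Step 1: cross terms: (11*-31 - 13*-33)=88, (13*3 - -3*-31)=-54, (-3*0 - -15*3)=45, (-15*-33 - 11*0)=495; twice the area = |574| = 574; area = 287; boundary points = 2 + 2 + 3 + 1 = 8; strictly interior points = area - boundary/2 + 1 = 284; answer 284
Step 2: W1 = 284; d = 1609; 1609 is prime, so its only divisors are 1 and 1609; sigma = 1 + 1609 = 1610; answer 1610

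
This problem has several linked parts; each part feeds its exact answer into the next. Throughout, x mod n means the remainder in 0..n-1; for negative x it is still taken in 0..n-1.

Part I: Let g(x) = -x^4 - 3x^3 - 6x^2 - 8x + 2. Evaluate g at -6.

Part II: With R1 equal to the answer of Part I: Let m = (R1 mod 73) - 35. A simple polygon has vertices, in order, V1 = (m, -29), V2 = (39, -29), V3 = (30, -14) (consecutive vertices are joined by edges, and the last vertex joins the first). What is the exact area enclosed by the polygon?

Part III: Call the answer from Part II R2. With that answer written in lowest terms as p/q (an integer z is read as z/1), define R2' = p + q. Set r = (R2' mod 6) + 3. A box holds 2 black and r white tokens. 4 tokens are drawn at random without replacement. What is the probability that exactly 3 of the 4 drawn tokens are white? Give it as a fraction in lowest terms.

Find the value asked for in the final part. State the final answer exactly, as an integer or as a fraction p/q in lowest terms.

Part I: -1*(-6)^4 - 3*(-6)^3 - 6*(-6)^2 - 8*(-6)^1 + 2 = (-1296) + (648) + (-216) + (48) + (2) = -814; answer -814
Part II: R1 = -814; m = 27; cross terms: (27*-29 - 39*-29)=348, (39*-14 - 30*-29)=324, (30*-29 - 27*-14)=-492; twice the area = |180| = 180; area = 90; answer 90
Part III: R2 = 90; threaded value p + q = 91; r = 4; total draws C(6,4) = 15; favorable C(4,3)*C(2,1) = 8; P = 8/15; answer 8/15

8/15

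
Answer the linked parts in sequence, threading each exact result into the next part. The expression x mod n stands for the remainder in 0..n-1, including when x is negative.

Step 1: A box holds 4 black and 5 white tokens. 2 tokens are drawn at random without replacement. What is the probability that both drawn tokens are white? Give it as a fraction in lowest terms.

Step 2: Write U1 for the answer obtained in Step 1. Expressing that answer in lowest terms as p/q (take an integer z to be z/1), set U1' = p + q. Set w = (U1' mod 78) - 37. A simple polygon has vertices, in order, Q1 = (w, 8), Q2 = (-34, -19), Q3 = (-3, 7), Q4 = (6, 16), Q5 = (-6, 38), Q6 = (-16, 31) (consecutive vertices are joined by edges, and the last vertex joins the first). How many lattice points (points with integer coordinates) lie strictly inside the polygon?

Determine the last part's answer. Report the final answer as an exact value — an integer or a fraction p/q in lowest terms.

Step 1: total draws C(9,2) = 36; favorable C(5,2) = 10; P = 5/18; answer 5/18
Step 2: U1 = 5/18; threaded value p + q = 23; w = -14; cross terms: (-14*-19 - -34*8)=538, (-34*7 - -3*-19)=-295, (-3*16 - 6*7)=-90, (6*38 - -6*16)=324, (-6*31 - -16*38)=422, (-16*8 - -14*31)=306; twice the area = |1205| = 1205; area = 1205/2; boundary points = 1 + 1 + 9 + 2 + 1 + 1 = 15; strictly interior points = area - boundary/2 + 1 = 596; answer 596

596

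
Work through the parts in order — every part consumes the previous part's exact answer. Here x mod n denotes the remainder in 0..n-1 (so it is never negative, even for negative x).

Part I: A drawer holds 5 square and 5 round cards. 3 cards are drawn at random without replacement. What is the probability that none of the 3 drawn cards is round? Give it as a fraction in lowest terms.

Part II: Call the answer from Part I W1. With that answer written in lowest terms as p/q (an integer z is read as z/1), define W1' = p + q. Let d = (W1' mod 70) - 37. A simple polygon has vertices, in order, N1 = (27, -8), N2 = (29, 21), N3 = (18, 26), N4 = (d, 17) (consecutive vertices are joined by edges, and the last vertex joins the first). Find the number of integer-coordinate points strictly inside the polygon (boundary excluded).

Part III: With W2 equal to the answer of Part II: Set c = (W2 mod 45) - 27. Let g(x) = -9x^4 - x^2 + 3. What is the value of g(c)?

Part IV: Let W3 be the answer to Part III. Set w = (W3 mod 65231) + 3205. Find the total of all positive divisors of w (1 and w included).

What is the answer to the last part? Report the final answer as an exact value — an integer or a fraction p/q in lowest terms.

Part I: total draws C(10,3) = 120; favorable C(5,3) = 10; P = 1/12; answer 1/12
Part II: W1 = 1/12; threaded value p + q = 13; d = -24; cross terms: (27*21 - 29*-8)=799, (29*26 - 18*21)=376, (18*17 - -24*26)=930, (-24*-8 - 27*17)=-267; twice the area = |1838| = 1838; area = 919; boundary points = 1 + 1 + 3 + 1 = 6; strictly interior points = area - boundary/2 + 1 = 917; answer 917
Part III: W2 = 917; c = -10; -9*(-10)^4 - 1*(-10)^2 + 3 = (-90000) + (-100) + (3) = -90097; answer -90097
Part IV: W3 = -90097; w = 43570; 43570 = 2 * 5 * 4357; sigma = (1 + 2) * (1 + 5) * (1 + 4357) = 3 * 6 * 4358 = 78444; answer 78444

78444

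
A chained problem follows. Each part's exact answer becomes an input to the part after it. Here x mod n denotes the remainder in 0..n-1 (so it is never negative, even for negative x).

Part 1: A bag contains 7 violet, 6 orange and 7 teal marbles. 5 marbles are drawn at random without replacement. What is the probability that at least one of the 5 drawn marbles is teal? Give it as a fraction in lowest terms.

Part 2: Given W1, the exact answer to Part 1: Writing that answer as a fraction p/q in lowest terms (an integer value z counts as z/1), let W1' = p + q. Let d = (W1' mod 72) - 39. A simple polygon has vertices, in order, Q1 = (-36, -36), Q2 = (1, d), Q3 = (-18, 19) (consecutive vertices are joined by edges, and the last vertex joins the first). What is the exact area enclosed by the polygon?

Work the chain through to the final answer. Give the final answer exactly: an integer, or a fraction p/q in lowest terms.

1315/2

Part 1: total draws C(20,5) = 15504; complement C(13,5) = 1287; favorable 15504 - 1287 = 14217; P = 4739/5168; answer 4739/5168
Part 2: W1 = 4739/5168; threaded value p + q = 9907; d = 4; cross terms: (-36*4 - 1*-36)=-108, (1*19 - -18*4)=91, (-18*-36 - -36*19)=1332; twice the area = |1315| = 1315; area = 1315/2; answer 1315/2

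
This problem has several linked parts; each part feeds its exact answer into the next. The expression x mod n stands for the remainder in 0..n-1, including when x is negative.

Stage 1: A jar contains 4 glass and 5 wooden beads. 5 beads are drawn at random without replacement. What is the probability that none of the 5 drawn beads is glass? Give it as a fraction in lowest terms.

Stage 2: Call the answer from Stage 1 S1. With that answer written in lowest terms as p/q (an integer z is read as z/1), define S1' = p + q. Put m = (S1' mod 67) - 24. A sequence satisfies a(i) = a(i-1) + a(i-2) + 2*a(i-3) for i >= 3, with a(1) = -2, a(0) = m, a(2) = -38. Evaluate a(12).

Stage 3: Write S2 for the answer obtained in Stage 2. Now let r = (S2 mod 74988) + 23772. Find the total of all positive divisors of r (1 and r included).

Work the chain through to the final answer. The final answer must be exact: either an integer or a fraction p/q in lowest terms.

Stage 1: total draws C(9,5) = 126; favorable C(5,5) = 1; P = 1/126; answer 1/126
Stage 2: S1 = 1/126; threaded value p + q = 127; m = 36; a(3) = 1*(-38) + 1*(-2) + 2*(36) = 32; iterating: a(3)=32, a(4)=-10, a(5)=-54, a(6)=0, a(7)=-74, a(8)=-182, a(9)=-256, a(10)=-586, a(11)=-1206, a(12)=-2304; answer -2304
Stage 3: S2 = -2304; r = 96456; 96456 = 2^3 * 3 * 4019; sigma = (1 + 2 + 4 + 8) * (1 + 3) * (1 + 4019) = 15 * 4 * 4020 = 241200; answer 241200

241200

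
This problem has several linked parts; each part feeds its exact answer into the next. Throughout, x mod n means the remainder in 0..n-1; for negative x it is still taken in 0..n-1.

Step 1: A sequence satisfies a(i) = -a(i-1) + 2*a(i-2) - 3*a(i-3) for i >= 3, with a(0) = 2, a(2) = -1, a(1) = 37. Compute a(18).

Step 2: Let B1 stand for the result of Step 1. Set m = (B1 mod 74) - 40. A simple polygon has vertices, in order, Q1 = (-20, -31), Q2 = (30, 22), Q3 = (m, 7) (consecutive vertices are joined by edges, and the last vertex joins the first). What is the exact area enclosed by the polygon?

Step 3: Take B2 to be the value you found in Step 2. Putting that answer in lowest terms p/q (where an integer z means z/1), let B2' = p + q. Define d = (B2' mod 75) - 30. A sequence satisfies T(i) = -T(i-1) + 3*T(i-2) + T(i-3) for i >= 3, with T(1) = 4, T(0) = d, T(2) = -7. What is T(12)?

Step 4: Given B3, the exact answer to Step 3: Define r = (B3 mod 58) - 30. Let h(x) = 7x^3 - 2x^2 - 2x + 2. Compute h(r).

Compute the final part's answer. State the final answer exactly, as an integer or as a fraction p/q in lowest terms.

Step 1: a(3) = -1*(-1) + 2*(37) - 3*(2) = 69; iterating: a(3)=69, a(4)=-182, a(5)=323, a(6)=-894, a(7)=2086, a(8)=-4843, a(9)=11697, a(10)=-27641, a(11)=65564, a(12)=-155937, a(13)=369988, a(14)=-878554, a(15)=2086341, a(16)=-4953413, a(17)=11761757, a(18)=-27927606; answer -27927606
Step 2: B1 = -27927606; m = 28; cross terms: (-20*22 - 30*-31)=490, (30*7 - 28*22)=-406, (28*-31 - -20*7)=-728; twice the area = |-644| = 644; area = 322; answer 322
Step 3: B2 = 322; threaded value p + q = 323; d = -7; T(3) = -1*(-7) + 3*(4) + 1*(-7) = 12; iterating: T(3)=12, T(4)=-29, T(5)=58, T(6)=-133, T(7)=278, T(8)=-619, T(9)=1320, T(10)=-2899, T(11)=6240, T(12)=-13617; answer -13617
Step 4: B3 = -13617; r = -17; 7*(-17)^3 - 2*(-17)^2 - 2*(-17)^1 + 2 = (-34391) + (-578) + (34) + (2) = -34933; answer -34933

-34933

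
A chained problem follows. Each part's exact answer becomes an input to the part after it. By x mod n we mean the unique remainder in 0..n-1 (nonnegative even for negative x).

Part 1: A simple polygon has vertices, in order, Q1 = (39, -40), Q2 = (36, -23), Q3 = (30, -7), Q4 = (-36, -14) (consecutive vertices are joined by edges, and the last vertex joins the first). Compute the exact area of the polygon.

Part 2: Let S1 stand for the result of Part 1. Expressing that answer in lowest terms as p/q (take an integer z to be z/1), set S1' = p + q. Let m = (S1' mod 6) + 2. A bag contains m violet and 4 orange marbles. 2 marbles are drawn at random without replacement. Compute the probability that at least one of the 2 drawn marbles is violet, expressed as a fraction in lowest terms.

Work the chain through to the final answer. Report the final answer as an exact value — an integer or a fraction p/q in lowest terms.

49/55

Part 1: cross terms: (39*-23 - 36*-40)=543, (36*-7 - 30*-23)=438, (30*-14 - -36*-7)=-672, (-36*-40 - 39*-14)=1986; twice the area = |2295| = 2295; area = 2295/2; answer 2295/2
Part 2: S1 = 2295/2; threaded value p + q = 2297; m = 7; total draws C(11,2) = 55; complement C(4,2) = 6; favorable 55 - 6 = 49; P = 49/55; answer 49/55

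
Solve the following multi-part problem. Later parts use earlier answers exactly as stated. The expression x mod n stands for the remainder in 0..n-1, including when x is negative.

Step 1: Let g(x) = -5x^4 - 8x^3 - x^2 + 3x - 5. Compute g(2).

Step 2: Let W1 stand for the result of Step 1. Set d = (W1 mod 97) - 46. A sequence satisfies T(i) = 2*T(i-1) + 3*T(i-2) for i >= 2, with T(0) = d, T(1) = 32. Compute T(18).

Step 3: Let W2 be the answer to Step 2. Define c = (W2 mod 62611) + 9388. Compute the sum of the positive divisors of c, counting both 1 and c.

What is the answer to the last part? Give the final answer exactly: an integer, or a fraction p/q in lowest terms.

63456

Step 1: -5*(2)^4 - 8*(2)^3 - 1*(2)^2 + 3*(2)^1 - 5 = (-80) + (-64) + (-4) + (6) + (-5) = -147; answer -147
Step 2: W1 = -147; d = 1; T(2) = 2*(32) + 3*(1) = 67; iterating: T(2)=67, T(3)=230, T(4)=661, T(5)=2012, T(6)=6007, T(7)=18050, T(8)=54121, T(9)=162392, T(10)=487147, T(11)=1461470, T(12)=4384381, T(13)=13153172, T(14)=39459487, T(15)=118378490, T(16)=355135441, T(17)=1065406352, T(18)=3196219027; answer 3196219027
Step 3: W2 = 3196219027; c = 62087; 62087 = 47 * 1321; sigma = (1 + 47) * (1 + 1321) = 48 * 1322 = 63456; answer 63456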